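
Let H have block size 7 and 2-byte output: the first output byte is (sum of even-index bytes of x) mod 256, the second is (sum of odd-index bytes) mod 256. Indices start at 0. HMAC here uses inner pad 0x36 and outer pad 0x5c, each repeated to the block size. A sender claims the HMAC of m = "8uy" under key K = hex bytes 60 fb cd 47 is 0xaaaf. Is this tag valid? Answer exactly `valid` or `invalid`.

Key hex bytes 60 fb cd 47 is 4 bytes ≤ B = 7; zero-pad to 7 bytes: K' = 60 fb cd 47 00 00 00.
K' ⊕ ipad = 56 cd fb 71 36 36 36; K' ⊕ opad = 3c a7 91 1b 5c 5c 5c.
Inner hash: even-index sum = 562 mod 256 = 50; odd-index sum = 549 mod 256 = 37 → 32 25.
Outer hash (recomputed tag): even-index sum = 426 mod 256 = 170; odd-index sum = 336 mod 256 = 80 → aa 50.
Recomputed tag = aa50; claimed = aaaf → mismatch.

invalid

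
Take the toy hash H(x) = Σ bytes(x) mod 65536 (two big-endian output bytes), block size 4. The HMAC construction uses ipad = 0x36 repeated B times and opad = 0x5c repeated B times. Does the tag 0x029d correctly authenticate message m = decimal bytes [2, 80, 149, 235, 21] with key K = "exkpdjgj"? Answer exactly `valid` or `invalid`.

invalid

Key "exkpdjgj" = 65 78 6b 70 64 6a 67 6a is 8 bytes > B = 4, so hash it first: H(key) = 03 57, then zero-pad to 4 bytes: K' = 03 57 00 00.
K' ⊕ ipad = 35 61 36 36; K' ⊕ opad = 5f 0b 5c 5c.
Inner hash: sum = 53+97+54+54+2+80+149+235+21 = 745 → 02 e9.
Outer hash (recomputed tag): sum = 95+11+92+92+2+233 = 525 → 02 0d.
Recomputed tag = 020d; claimed = 029d → mismatch.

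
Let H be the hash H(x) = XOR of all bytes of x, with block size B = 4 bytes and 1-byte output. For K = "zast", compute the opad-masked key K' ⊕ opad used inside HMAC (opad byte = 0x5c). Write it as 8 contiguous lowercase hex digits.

Key "zast" = 7a 61 73 74 is exactly B = 4 bytes: K' = 7a 61 73 74.
XOR each byte with 0x5c: 7a⊕5c=26, 61⊕5c=3d, 73⊕5c=2f, 74⊕5c=28.

263d2f28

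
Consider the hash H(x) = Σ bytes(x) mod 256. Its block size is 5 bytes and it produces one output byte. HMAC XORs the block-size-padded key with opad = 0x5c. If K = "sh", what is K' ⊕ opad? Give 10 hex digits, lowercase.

2f345c5c5c

Key "sh" = 73 68 is 2 bytes ≤ B = 5; zero-pad to 5 bytes: K' = 73 68 00 00 00.
XOR each byte with 0x5c: 73⊕5c=2f, 68⊕5c=34, 00⊕5c=5c, 00⊕5c=5c, 00⊕5c=5c.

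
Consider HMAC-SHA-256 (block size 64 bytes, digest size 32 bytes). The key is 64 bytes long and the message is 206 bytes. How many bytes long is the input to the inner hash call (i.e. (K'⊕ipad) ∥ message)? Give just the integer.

Key is 64 ≤ 64 bytes, zero-padded: |K'| = 64.
Inner input = (K'⊕ipad) ∥ m → 64 + 206 = 270 bytes.

270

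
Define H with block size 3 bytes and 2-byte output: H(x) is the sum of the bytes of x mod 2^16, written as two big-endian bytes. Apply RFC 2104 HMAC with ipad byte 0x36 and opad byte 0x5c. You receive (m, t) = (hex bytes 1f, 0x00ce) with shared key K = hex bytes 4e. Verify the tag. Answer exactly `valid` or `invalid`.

valid

Key hex bytes 4e is 1 byte ≤ B = 3; zero-pad to 3 bytes: K' = 4e 00 00.
K' ⊕ ipad = 78 36 36; K' ⊕ opad = 12 5c 5c.
Inner hash: sum = 120+54+54+31 = 259 → 01 03.
Outer hash (recomputed tag): sum = 18+92+92+1+3 = 206 → 00 ce.
Recomputed tag = 00ce; claimed = 00ce → match.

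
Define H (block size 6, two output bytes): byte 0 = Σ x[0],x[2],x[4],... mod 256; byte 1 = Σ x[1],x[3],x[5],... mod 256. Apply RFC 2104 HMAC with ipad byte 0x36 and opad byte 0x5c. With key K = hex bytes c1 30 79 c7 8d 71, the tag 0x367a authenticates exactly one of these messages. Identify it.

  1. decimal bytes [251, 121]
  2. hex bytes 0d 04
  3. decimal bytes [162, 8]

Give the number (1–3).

Key hex bytes c1 30 79 c7 8d 71 is exactly B = 6 bytes: K' = c1 30 79 c7 8d 71.
K' ⊕ ipad = f7 06 4f f1 bb 47; K' ⊕ opad = 9d 6c 25 9b d1 2d.
m1: inner = H(f7 06 4f f1 bb 47 fb 79) = fc b7; tag = H(9d 6c 25 9b d1 2d fc b7) = 8feb
m2: inner = H(f7 06 4f f1 bb 47 0d 04) = 0e 42; tag = H(9d 6c 25 9b d1 2d 0e 42) = a176
m3: inner = H(f7 06 4f f1 bb 47 a2 08) = a3 46; tag = H(9d 6c 25 9b d1 2d a3 46) = 367a ← matches

3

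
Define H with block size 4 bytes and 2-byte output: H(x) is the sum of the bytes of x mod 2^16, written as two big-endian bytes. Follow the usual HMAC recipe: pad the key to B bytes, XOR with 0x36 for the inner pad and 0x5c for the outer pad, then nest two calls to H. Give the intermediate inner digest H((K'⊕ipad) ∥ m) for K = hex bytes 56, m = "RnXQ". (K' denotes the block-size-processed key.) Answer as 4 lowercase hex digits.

Key hex bytes 56 is 1 byte ≤ B = 4; zero-pad to 4 bytes: K' = 56 00 00 00.
K' ⊕ ipad = 60 36 36 36.
Inner input = 60 36 36 36 ∥ 52 6e 58 51.
Inner hash: sum = 96+54+54+54+82+110+88+81 = 619 → 02 6b.

026b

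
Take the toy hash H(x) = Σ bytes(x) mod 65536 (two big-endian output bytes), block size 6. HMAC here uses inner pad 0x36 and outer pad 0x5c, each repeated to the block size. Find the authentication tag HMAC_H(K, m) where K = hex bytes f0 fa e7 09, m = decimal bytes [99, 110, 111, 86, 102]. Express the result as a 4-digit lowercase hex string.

Key hex bytes f0 fa e7 09 is 4 bytes ≤ B = 6; zero-pad to 6 bytes: K' = f0 fa e7 09 00 00.
K' ⊕ ipad = c6 cc d1 3f 36 36.  K' ⊕ opad = ac a6 bb 55 5c 5c.
Inner input = (K'⊕ipad) ∥ m = c6 cc d1 3f 36 36 ∥ 63 6e 6f 56 66.
Inner hash: sum = 198+204+209+63+54+54+99+110+111+86+102 = 1290 → 05 0a.
Outer input = (K'⊕opad) ∥ inner = ac a6 bb 55 5c 5c ∥ 05 0a.
Outer hash (tag): sum = 172+166+187+85+92+92+5+10 = 809 → 03 29.

0329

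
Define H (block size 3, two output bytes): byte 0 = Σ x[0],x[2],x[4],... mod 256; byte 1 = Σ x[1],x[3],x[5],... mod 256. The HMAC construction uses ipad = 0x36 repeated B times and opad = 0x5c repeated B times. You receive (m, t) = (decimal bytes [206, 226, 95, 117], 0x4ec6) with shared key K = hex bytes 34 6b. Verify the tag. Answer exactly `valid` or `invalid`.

Key hex bytes 34 6b is 2 bytes ≤ B = 3; zero-pad to 3 bytes: K' = 34 6b 00.
K' ⊕ ipad = 02 5d 36; K' ⊕ opad = 68 37 5c.
Inner hash: even-index sum = 399 mod 256 = 143; odd-index sum = 394 mod 256 = 138 → 8f 8a.
Outer hash (recomputed tag): even-index sum = 334 mod 256 = 78; odd-index sum = 198 mod 256 = 198 → 4e c6.
Recomputed tag = 4ec6; claimed = 4ec6 → match.

valid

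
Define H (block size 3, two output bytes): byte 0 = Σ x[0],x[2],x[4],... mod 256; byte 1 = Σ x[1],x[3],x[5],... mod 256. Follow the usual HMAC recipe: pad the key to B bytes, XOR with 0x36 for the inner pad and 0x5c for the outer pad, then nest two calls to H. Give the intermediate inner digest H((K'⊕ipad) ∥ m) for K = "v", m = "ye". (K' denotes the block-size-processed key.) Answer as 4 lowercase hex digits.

dbaf

Key "v" = 76 is 1 byte ≤ B = 3; zero-pad to 3 bytes: K' = 76 00 00.
K' ⊕ ipad = 40 36 36.
Inner input = 40 36 36 ∥ 79 65.
Inner hash: even-index sum = 219 mod 256 = 219; odd-index sum = 175 mod 256 = 175 → db af.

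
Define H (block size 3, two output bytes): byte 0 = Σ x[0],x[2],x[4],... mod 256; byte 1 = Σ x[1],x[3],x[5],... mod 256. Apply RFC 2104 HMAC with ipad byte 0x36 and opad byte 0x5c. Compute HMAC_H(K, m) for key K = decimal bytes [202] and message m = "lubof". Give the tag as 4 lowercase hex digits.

5c72

Key decimal bytes [202] = ca is 1 byte ≤ B = 3; zero-pad to 3 bytes: K' = ca 00 00.
K' ⊕ ipad = fc 36 36.  K' ⊕ opad = 96 5c 5c.
Inner input = (K'⊕ipad) ∥ m = fc 36 36 ∥ 6c 75 62 6f 66.
Inner hash: even-index sum = 534 mod 256 = 22; odd-index sum = 362 mod 256 = 106 → 16 6a.
Outer input = (K'⊕opad) ∥ inner = 96 5c 5c ∥ 16 6a.
Outer hash (tag): even-index sum = 348 mod 256 = 92; odd-index sum = 114 mod 256 = 114 → 5c 72.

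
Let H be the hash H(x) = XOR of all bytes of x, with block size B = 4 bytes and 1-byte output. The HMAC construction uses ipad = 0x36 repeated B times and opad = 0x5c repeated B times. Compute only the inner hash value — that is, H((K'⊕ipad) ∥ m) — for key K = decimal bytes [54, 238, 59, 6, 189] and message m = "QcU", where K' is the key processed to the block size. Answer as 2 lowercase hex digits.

3f

Key decimal bytes [54, 238, 59, 6, 189] = 36 ee 3b 06 bd is 5 bytes > B = 4, so hash it first: H(key) = 58, then zero-pad to 4 bytes: K' = 58 00 00 00.
K' ⊕ ipad = 6e 36 36 36.
Inner input = 6e 36 36 36 ∥ 51 63 55.
Inner hash: XOR 6e⊕36⊕36⊕36⊕51⊕63⊕55 = 3f.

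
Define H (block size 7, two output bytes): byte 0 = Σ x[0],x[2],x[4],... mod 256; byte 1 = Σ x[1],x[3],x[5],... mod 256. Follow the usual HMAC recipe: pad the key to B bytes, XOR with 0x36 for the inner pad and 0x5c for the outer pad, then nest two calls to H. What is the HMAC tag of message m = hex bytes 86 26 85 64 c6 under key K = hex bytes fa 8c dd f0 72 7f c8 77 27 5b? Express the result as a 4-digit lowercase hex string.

Key hex bytes fa 8c dd f0 72 7f c8 77 27 5b is 10 bytes > B = 7, so hash it first: H(key) = 38 cd, then zero-pad to 7 bytes: K' = 38 cd 00 00 00 00 00.
K' ⊕ ipad = 0e fb 36 36 36 36 36.  K' ⊕ opad = 64 91 5c 5c 5c 5c 5c.
Inner input = (K'⊕ipad) ∥ m = 0e fb 36 36 36 36 36 ∥ 86 26 85 64 c6.
Inner hash: even-index sum = 314 mod 256 = 58; odd-index sum = 824 mod 256 = 56 → 3a 38.
Outer input = (K'⊕opad) ∥ inner = 64 91 5c 5c 5c 5c 5c ∥ 3a 38.
Outer hash (tag): even-index sum = 432 mod 256 = 176; odd-index sum = 387 mod 256 = 131 → b0 83.

b083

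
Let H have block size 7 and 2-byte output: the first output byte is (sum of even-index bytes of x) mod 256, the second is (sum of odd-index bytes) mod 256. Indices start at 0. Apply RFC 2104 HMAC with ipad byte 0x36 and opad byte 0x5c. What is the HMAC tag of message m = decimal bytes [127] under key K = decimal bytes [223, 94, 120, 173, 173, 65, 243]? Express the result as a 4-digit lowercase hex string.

40a7

Key decimal bytes [223, 94, 120, 173, 173, 65, 243] = df 5e 78 ad ad 41 f3 is exactly B = 7 bytes: K' = df 5e 78 ad ad 41 f3.
K' ⊕ ipad = e9 68 4e 9b 9b 77 c5.  K' ⊕ opad = 83 02 24 f1 f1 1d af.
Inner input = (K'⊕ipad) ∥ m = e9 68 4e 9b 9b 77 c5 ∥ 7f.
Inner hash: even-index sum = 663 mod 256 = 151; odd-index sum = 505 mod 256 = 249 → 97 f9.
Outer input = (K'⊕opad) ∥ inner = 83 02 24 f1 f1 1d af ∥ 97 f9.
Outer hash (tag): even-index sum = 832 mod 256 = 64; odd-index sum = 423 mod 256 = 167 → 40 a7.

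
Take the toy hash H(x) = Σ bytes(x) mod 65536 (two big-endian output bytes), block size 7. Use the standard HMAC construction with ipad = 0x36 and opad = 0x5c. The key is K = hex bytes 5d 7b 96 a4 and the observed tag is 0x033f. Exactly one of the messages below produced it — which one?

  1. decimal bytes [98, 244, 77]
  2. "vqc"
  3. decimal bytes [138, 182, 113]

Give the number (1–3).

Key hex bytes 5d 7b 96 a4 is 4 bytes ≤ B = 7; zero-pad to 7 bytes: K' = 5d 7b 96 a4 00 00 00.
K' ⊕ ipad = 6b 4d a0 92 36 36 36; K' ⊕ opad = 01 27 ca f8 5c 5c 5c.
m1: inner = H(6b 4d a0 92 36 36 36 62 f4 4d) = 04 2f; tag = H(01 27 ca f8 5c 5c 5c 04 2f) = 0331
m2: inner = H(6b 4d a0 92 36 36 36 76 71 63) = 03 d6; tag = H(01 27 ca f8 5c 5c 5c 03 d6) = 03d7
m3: inner = H(6b 4d a0 92 36 36 36 8a b6 71) = 04 3d; tag = H(01 27 ca f8 5c 5c 5c 04 3d) = 033f ← matches

3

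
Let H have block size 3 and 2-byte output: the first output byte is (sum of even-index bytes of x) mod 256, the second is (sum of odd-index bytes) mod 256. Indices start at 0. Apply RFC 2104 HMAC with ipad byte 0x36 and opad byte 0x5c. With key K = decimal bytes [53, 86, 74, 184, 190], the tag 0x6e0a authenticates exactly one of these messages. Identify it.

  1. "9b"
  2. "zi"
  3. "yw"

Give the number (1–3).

Key decimal bytes [53, 86, 74, 184, 190] = 35 56 4a b8 be is 5 bytes > B = 3, so hash it first: H(key) = 3d 0e, then zero-pad to 3 bytes: K' = 3d 0e 00.
K' ⊕ ipad = 0b 38 36; K' ⊕ opad = 61 52 5c.
m1: inner = H(0b 38 36 39 62) = a3 71; tag = H(61 52 5c a3 71) = 2ef5
m2: inner = H(0b 38 36 7a 69) = aa b2; tag = H(61 52 5c aa b2) = 6ffc
m3: inner = H(0b 38 36 79 77) = b8 b1; tag = H(61 52 5c b8 b1) = 6e0a ← matches

3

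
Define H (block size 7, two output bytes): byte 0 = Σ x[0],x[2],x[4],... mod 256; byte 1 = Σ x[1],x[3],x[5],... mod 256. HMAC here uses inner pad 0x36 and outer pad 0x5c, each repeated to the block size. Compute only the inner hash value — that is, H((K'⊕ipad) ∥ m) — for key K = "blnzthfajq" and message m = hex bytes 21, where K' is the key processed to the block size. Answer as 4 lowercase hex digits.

Key "blnzthfajq" = 62 6c 6e 7a 74 68 66 61 6a 71 is 10 bytes > B = 7, so hash it first: H(key) = 14 20, then zero-pad to 7 bytes: K' = 14 20 00 00 00 00 00.
K' ⊕ ipad = 22 16 36 36 36 36 36.
Inner input = 22 16 36 36 36 36 36 ∥ 21.
Inner hash: even-index sum = 196 mod 256 = 196; odd-index sum = 163 mod 256 = 163 → c4 a3.

c4a3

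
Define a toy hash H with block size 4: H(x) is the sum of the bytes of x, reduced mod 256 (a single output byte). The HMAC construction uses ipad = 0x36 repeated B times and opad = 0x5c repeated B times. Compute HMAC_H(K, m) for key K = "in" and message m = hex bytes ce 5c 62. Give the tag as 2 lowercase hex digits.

ce

Key "in" = 69 6e is 2 bytes ≤ B = 4; zero-pad to 4 bytes: K' = 69 6e 00 00.
K' ⊕ ipad = 5f 58 36 36.  K' ⊕ opad = 35 32 5c 5c.
Inner input = (K'⊕ipad) ∥ m = 5f 58 36 36 ∥ ce 5c 62.
Inner hash: sum = 95+88+54+54+206+92+98 = 687; mod 256 = 175 → af.
Outer input = (K'⊕opad) ∥ inner = 35 32 5c 5c ∥ af.
Outer hash (tag): sum = 53+50+92+92+175 = 462; mod 256 = 206 → ce.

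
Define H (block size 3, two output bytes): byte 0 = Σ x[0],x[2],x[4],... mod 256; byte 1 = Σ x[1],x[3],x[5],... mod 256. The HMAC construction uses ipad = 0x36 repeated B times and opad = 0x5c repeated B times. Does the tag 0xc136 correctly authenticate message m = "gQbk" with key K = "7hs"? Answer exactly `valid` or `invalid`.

valid

Key "7hs" = 37 68 73 is exactly B = 3 bytes: K' = 37 68 73.
K' ⊕ ipad = 01 5e 45; K' ⊕ opad = 6b 34 2f.
Inner hash: even-index sum = 258 mod 256 = 2; odd-index sum = 295 mod 256 = 39 → 02 27.
Outer hash (recomputed tag): even-index sum = 193 mod 256 = 193; odd-index sum = 54 mod 256 = 54 → c1 36.
Recomputed tag = c136; claimed = c136 → match.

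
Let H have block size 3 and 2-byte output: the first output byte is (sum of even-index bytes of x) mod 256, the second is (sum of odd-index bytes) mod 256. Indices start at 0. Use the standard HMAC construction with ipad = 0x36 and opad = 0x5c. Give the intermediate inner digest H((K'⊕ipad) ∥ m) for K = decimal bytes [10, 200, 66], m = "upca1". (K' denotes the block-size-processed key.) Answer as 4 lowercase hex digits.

8107

Key decimal bytes [10, 200, 66] = 0a c8 42 is exactly B = 3 bytes: K' = 0a c8 42.
K' ⊕ ipad = 3c fe 74.
Inner input = 3c fe 74 ∥ 75 70 63 61 31.
Inner hash: even-index sum = 385 mod 256 = 129; odd-index sum = 519 mod 256 = 7 → 81 07.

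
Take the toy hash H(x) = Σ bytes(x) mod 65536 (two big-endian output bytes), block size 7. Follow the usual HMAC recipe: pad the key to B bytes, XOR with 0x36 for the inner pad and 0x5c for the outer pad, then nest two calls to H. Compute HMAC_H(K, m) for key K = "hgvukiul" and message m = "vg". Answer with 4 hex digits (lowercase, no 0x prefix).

02d9

Key "hgvukiul" = 68 67 76 75 6b 69 75 6c is 8 bytes > B = 7, so hash it first: H(key) = 03 6f, then zero-pad to 7 bytes: K' = 03 6f 00 00 00 00 00.
K' ⊕ ipad = 35 59 36 36 36 36 36.  K' ⊕ opad = 5f 33 5c 5c 5c 5c 5c.
Inner input = (K'⊕ipad) ∥ m = 35 59 36 36 36 36 36 ∥ 76 67.
Inner hash: sum = 53+89+54+54+54+54+54+118+103 = 633 → 02 79.
Outer input = (K'⊕opad) ∥ inner = 5f 33 5c 5c 5c 5c 5c ∥ 02 79.
Outer hash (tag): sum = 95+51+92+92+92+92+92+2+121 = 729 → 02 d9.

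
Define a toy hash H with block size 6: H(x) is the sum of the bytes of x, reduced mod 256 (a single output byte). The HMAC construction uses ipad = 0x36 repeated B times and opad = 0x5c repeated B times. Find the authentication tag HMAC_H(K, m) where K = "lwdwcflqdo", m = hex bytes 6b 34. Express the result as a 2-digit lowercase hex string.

Key "lwdwcflqdo" = 6c 77 64 77 63 66 6c 71 64 6f is 10 bytes > B = 6, so hash it first: H(key) = 37, then zero-pad to 6 bytes: K' = 37 00 00 00 00 00.
K' ⊕ ipad = 01 36 36 36 36 36.  K' ⊕ opad = 6b 5c 5c 5c 5c 5c.
Inner input = (K'⊕ipad) ∥ m = 01 36 36 36 36 36 ∥ 6b 34.
Inner hash: sum = 1+54+54+54+54+54+107+52 = 430; mod 256 = 174 → ae.
Outer input = (K'⊕opad) ∥ inner = 6b 5c 5c 5c 5c 5c ∥ ae.
Outer hash (tag): sum = 107+92+92+92+92+92+174 = 741; mod 256 = 229 → e5.

e5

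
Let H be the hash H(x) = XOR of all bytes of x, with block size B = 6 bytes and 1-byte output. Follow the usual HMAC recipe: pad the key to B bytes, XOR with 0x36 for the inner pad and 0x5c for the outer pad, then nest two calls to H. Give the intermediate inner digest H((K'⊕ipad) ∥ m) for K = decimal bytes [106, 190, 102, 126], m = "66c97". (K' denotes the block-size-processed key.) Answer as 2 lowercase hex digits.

a1

Key decimal bytes [106, 190, 102, 126] = 6a be 66 7e is 4 bytes ≤ B = 6; zero-pad to 6 bytes: K' = 6a be 66 7e 00 00.
K' ⊕ ipad = 5c 88 50 48 36 36.
Inner input = 5c 88 50 48 36 36 ∥ 36 36 63 39 37.
Inner hash: XOR 5c⊕88⊕50⊕48⊕36⊕36⊕36⊕36⊕63⊕39⊕37 = a1.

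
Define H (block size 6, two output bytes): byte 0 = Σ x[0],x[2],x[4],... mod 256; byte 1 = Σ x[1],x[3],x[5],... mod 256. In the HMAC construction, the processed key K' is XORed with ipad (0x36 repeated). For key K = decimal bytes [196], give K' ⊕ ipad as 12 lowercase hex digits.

f23636363636

Key decimal bytes [196] = c4 is 1 byte ≤ B = 6; zero-pad to 6 bytes: K' = c4 00 00 00 00 00.
XOR each byte with 0x36: c4⊕36=f2, 00⊕36=36, 00⊕36=36, 00⊕36=36, 00⊕36=36, 00⊕36=36.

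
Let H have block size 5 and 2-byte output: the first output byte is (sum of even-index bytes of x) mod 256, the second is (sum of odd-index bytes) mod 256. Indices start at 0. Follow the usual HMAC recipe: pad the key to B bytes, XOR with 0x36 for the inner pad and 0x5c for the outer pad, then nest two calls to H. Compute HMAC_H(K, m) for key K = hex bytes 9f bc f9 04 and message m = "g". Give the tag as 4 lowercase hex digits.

Key hex bytes 9f bc f9 04 is 4 bytes ≤ B = 5; zero-pad to 5 bytes: K' = 9f bc f9 04 00.
K' ⊕ ipad = a9 8a cf 32 36.  K' ⊕ opad = c3 e0 a5 58 5c.
Inner input = (K'⊕ipad) ∥ m = a9 8a cf 32 36 ∥ 67.
Inner hash: even-index sum = 430 mod 256 = 174; odd-index sum = 291 mod 256 = 35 → ae 23.
Outer input = (K'⊕opad) ∥ inner = c3 e0 a5 58 5c ∥ ae 23.
Outer hash (tag): even-index sum = 487 mod 256 = 231; odd-index sum = 486 mod 256 = 230 → e7 e6.

e7e6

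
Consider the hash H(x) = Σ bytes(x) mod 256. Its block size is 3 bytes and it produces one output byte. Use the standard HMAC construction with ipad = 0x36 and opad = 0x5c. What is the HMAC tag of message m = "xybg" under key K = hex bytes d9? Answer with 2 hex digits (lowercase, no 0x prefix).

Key hex bytes d9 is 1 byte ≤ B = 3; zero-pad to 3 bytes: K' = d9 00 00.
K' ⊕ ipad = ef 36 36.  K' ⊕ opad = 85 5c 5c.
Inner input = (K'⊕ipad) ∥ m = ef 36 36 ∥ 78 79 62 67.
Inner hash: sum = 239+54+54+120+121+98+103 = 789; mod 256 = 21 → 15.
Outer input = (K'⊕opad) ∥ inner = 85 5c 5c ∥ 15.
Outer hash (tag): sum = 133+92+92+21 = 338; mod 256 = 82 → 52.

52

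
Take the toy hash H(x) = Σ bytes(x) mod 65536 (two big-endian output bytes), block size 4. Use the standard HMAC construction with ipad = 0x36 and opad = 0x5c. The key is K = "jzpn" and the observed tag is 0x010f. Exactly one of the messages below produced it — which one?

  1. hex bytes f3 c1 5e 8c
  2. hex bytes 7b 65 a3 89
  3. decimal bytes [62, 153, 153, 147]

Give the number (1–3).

Key "jzpn" = 6a 7a 70 6e is exactly B = 4 bytes: K' = 6a 7a 70 6e.
K' ⊕ ipad = 5c 4c 46 58; K' ⊕ opad = 36 26 2c 32.
m1: inner = H(5c 4c 46 58 f3 c1 5e 8c) = 03 e4; tag = H(36 26 2c 32 03 e4) = 01a1
m2: inner = H(5c 4c 46 58 7b 65 a3 89) = 03 52; tag = H(36 26 2c 32 03 52) = 010f ← matches
m3: inner = H(5c 4c 46 58 3e 99 99 93) = 03 49; tag = H(36 26 2c 32 03 49) = 0106

2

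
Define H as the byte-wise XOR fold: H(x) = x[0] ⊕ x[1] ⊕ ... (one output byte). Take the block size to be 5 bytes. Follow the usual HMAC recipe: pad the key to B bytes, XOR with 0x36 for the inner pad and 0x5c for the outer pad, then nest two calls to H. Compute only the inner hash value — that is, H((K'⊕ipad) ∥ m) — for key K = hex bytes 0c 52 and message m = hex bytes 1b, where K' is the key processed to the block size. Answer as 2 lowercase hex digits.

Key hex bytes 0c 52 is 2 bytes ≤ B = 5; zero-pad to 5 bytes: K' = 0c 52 00 00 00.
K' ⊕ ipad = 3a 64 36 36 36.
Inner input = 3a 64 36 36 36 ∥ 1b.
Inner hash: XOR 3a⊕64⊕36⊕36⊕36⊕1b = 73.

73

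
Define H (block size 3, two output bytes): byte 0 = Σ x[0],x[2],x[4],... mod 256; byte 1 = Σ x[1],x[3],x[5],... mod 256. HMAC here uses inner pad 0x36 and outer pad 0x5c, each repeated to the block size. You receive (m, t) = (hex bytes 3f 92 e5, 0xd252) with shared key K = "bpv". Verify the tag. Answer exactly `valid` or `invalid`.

valid

Key "bpv" = 62 70 76 is exactly B = 3 bytes: K' = 62 70 76.
K' ⊕ ipad = 54 46 40; K' ⊕ opad = 3e 2c 2a.
Inner hash: even-index sum = 294 mod 256 = 38; odd-index sum = 362 mod 256 = 106 → 26 6a.
Outer hash (recomputed tag): even-index sum = 210 mod 256 = 210; odd-index sum = 82 mod 256 = 82 → d2 52.
Recomputed tag = d252; claimed = d252 → match.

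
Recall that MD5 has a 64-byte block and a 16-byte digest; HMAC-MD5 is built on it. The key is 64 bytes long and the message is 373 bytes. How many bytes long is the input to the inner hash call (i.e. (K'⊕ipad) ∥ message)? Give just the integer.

437

Key is 64 ≤ 64 bytes, zero-padded: |K'| = 64.
Inner input = (K'⊕ipad) ∥ m → 64 + 373 = 437 bytes.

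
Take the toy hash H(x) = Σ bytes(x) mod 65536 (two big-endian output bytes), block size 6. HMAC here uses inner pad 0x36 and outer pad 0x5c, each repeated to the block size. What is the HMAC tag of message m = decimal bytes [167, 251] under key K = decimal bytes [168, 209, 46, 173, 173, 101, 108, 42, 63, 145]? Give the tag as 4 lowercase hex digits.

0301

Key decimal bytes [168, 209, 46, 173, 173, 101, 108, 42, 63, 145] = a8 d1 2e ad ad 65 6c 2a 3f 91 is 10 bytes > B = 6, so hash it first: H(key) = 04 cc, then zero-pad to 6 bytes: K' = 04 cc 00 00 00 00.
K' ⊕ ipad = 32 fa 36 36 36 36.  K' ⊕ opad = 58 90 5c 5c 5c 5c.
Inner input = (K'⊕ipad) ∥ m = 32 fa 36 36 36 36 ∥ a7 fb.
Inner hash: sum = 50+250+54+54+54+54+167+251 = 934 → 03 a6.
Outer input = (K'⊕opad) ∥ inner = 58 90 5c 5c 5c 5c ∥ 03 a6.
Outer hash (tag): sum = 88+144+92+92+92+92+3+166 = 769 → 03 01.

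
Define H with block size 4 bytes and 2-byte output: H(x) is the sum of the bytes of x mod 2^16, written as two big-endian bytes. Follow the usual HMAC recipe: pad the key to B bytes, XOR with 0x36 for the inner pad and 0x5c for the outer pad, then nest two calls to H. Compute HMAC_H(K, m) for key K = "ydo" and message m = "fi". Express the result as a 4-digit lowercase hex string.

Key "ydo" = 79 64 6f is 3 bytes ≤ B = 4; zero-pad to 4 bytes: K' = 79 64 6f 00.
K' ⊕ ipad = 4f 52 59 36.  K' ⊕ opad = 25 38 33 5c.
Inner input = (K'⊕ipad) ∥ m = 4f 52 59 36 ∥ 66 69.
Inner hash: sum = 79+82+89+54+102+105 = 511 → 01 ff.
Outer input = (K'⊕opad) ∥ inner = 25 38 33 5c ∥ 01 ff.
Outer hash (tag): sum = 37+56+51+92+1+255 = 492 → 01 ec.

01ec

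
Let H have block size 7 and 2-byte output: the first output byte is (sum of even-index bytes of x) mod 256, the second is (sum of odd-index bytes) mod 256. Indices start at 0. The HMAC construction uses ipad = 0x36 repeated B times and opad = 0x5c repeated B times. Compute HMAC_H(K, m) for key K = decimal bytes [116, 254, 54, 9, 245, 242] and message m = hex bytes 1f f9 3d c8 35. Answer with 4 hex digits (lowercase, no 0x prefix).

Key decimal bytes [116, 254, 54, 9, 245, 242] = 74 fe 36 09 f5 f2 is 6 bytes ≤ B = 7; zero-pad to 7 bytes: K' = 74 fe 36 09 f5 f2 00.
K' ⊕ ipad = 42 c8 00 3f c3 c4 36.  K' ⊕ opad = 28 a2 6a 55 a9 ae 5c.
Inner input = (K'⊕ipad) ∥ m = 42 c8 00 3f c3 c4 36 ∥ 1f f9 3d c8 35.
Inner hash: even-index sum = 764 mod 256 = 252; odd-index sum = 604 mod 256 = 92 → fc 5c.
Outer input = (K'⊕opad) ∥ inner = 28 a2 6a 55 a9 ae 5c ∥ fc 5c.
Outer hash (tag): even-index sum = 499 mod 256 = 243; odd-index sum = 673 mod 256 = 161 → f3 a1.

f3a1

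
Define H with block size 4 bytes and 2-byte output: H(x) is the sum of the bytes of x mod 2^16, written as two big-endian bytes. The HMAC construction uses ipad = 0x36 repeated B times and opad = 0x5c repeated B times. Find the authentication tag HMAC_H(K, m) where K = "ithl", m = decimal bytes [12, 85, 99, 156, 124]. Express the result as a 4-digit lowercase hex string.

00f9

Key "ithl" = 69 74 68 6c is exactly B = 4 bytes: K' = 69 74 68 6c.
K' ⊕ ipad = 5f 42 5e 5a.  K' ⊕ opad = 35 28 34 30.
Inner input = (K'⊕ipad) ∥ m = 5f 42 5e 5a ∥ 0c 55 63 9c 7c.
Inner hash: sum = 95+66+94+90+12+85+99+156+124 = 821 → 03 35.
Outer input = (K'⊕opad) ∥ inner = 35 28 34 30 ∥ 03 35.
Outer hash (tag): sum = 53+40+52+48+3+53 = 249 → 00 f9.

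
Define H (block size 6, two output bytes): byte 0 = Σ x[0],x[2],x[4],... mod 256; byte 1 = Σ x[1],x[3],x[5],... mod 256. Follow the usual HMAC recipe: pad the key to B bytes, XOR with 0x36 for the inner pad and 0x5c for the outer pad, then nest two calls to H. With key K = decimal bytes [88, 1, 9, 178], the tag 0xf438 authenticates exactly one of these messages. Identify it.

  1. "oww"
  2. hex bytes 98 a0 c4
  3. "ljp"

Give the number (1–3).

Key decimal bytes [88, 1, 9, 178] = 58 01 09 b2 is 4 bytes ≤ B = 6; zero-pad to 6 bytes: K' = 58 01 09 b2 00 00.
K' ⊕ ipad = 6e 37 3f 84 36 36; K' ⊕ opad = 04 5d 55 ee 5c 5c.
m1: inner = H(6e 37 3f 84 36 36 6f 77 77) = c9 68; tag = H(04 5d 55 ee 5c 5c c9 68) = 7e0f
m2: inner = H(6e 37 3f 84 36 36 98 a0 c4) = 3f 91; tag = H(04 5d 55 ee 5c 5c 3f 91) = f438 ← matches
m3: inner = H(6e 37 3f 84 36 36 6c 6a 70) = bf 5b; tag = H(04 5d 55 ee 5c 5c bf 5b) = 7402

2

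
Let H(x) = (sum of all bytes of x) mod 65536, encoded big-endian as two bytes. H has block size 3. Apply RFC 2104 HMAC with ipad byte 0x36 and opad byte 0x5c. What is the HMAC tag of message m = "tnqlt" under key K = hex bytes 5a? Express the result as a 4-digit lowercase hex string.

Key hex bytes 5a is 1 byte ≤ B = 3; zero-pad to 3 bytes: K' = 5a 00 00.
K' ⊕ ipad = 6c 36 36.  K' ⊕ opad = 06 5c 5c.
Inner input = (K'⊕ipad) ∥ m = 6c 36 36 ∥ 74 6e 71 6c 74.
Inner hash: sum = 108+54+54+116+110+113+108+116 = 779 → 03 0b.
Outer input = (K'⊕opad) ∥ inner = 06 5c 5c ∥ 03 0b.
Outer hash (tag): sum = 6+92+92+3+11 = 204 → 00 cc.

00cc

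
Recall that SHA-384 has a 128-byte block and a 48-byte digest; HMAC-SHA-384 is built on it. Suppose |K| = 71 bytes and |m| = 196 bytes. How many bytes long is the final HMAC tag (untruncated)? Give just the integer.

The tag is one SHA-384 digest: 48 bytes.

48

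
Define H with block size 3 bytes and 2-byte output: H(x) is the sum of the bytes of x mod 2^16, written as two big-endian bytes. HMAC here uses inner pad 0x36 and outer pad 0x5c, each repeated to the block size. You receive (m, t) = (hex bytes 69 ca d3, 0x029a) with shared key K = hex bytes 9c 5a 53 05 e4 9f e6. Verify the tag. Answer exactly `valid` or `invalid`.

valid

Key hex bytes 9c 5a 53 05 e4 9f e6 is 7 bytes > B = 3, so hash it first: H(key) = 03 b7, then zero-pad to 3 bytes: K' = 03 b7 00.
K' ⊕ ipad = 35 81 36; K' ⊕ opad = 5f eb 5c.
Inner hash: sum = 53+129+54+105+202+211 = 754 → 02 f2.
Outer hash (recomputed tag): sum = 95+235+92+2+242 = 666 → 02 9a.
Recomputed tag = 029a; claimed = 029a → match.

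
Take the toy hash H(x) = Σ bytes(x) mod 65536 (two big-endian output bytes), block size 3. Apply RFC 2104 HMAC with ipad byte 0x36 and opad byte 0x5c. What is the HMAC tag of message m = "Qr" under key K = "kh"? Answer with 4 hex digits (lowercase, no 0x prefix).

017c

Key "kh" = 6b 68 is 2 bytes ≤ B = 3; zero-pad to 3 bytes: K' = 6b 68 00.
K' ⊕ ipad = 5d 5e 36.  K' ⊕ opad = 37 34 5c.
Inner input = (K'⊕ipad) ∥ m = 5d 5e 36 ∥ 51 72.
Inner hash: sum = 93+94+54+81+114 = 436 → 01 b4.
Outer input = (K'⊕opad) ∥ inner = 37 34 5c ∥ 01 b4.
Outer hash (tag): sum = 55+52+92+1+180 = 380 → 01 7c.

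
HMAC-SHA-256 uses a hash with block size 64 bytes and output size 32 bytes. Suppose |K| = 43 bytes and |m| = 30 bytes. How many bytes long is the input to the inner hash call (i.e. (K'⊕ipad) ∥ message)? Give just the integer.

94

Key is 43 ≤ 64 bytes, zero-padded: |K'| = 64.
Inner input = (K'⊕ipad) ∥ m → 64 + 30 = 94 bytes.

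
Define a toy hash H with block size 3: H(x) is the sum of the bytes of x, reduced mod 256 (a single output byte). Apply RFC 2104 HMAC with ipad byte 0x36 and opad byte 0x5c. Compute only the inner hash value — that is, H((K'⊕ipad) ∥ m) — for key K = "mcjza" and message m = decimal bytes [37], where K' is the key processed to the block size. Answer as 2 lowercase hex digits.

b4

Key "mcjza" = 6d 63 6a 7a 61 is 5 bytes > B = 3, so hash it first: H(key) = 15, then zero-pad to 3 bytes: K' = 15 00 00.
K' ⊕ ipad = 23 36 36.
Inner input = 23 36 36 ∥ 25.
Inner hash: sum = 35+54+54+37 = 180 → b4.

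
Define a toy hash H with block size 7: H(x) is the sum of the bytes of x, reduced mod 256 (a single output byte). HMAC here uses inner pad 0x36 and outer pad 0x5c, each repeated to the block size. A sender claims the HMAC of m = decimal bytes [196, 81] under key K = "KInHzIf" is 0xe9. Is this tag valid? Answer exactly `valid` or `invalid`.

valid

Key "KInHzIf" = 4b 49 6e 48 7a 49 66 is exactly B = 7 bytes: K' = 4b 49 6e 48 7a 49 66.
K' ⊕ ipad = 7d 7f 58 7e 4c 7f 50; K' ⊕ opad = 17 15 32 14 26 15 3a.
Inner hash: sum = 125+127+88+126+76+127+80+196+81 = 1026; mod 256 = 2 → 02.
Outer hash (recomputed tag): sum = 23+21+50+20+38+21+58+2 = 233 → e9.
Recomputed tag = e9; claimed = e9 → match.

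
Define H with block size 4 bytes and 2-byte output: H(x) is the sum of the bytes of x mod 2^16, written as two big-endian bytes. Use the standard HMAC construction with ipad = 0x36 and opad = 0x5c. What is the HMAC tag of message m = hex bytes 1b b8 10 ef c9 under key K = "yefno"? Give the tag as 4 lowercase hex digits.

Key "yefno" = 79 65 66 6e 6f is 5 bytes > B = 4, so hash it first: H(key) = 02 21, then zero-pad to 4 bytes: K' = 02 21 00 00.
K' ⊕ ipad = 34 17 36 36.  K' ⊕ opad = 5e 7d 5c 5c.
Inner input = (K'⊕ipad) ∥ m = 34 17 36 36 ∥ 1b b8 10 ef c9.
Inner hash: sum = 52+23+54+54+27+184+16+239+201 = 850 → 03 52.
Outer input = (K'⊕opad) ∥ inner = 5e 7d 5c 5c ∥ 03 52.
Outer hash (tag): sum = 94+125+92+92+3+82 = 488 → 01 e8.

01e8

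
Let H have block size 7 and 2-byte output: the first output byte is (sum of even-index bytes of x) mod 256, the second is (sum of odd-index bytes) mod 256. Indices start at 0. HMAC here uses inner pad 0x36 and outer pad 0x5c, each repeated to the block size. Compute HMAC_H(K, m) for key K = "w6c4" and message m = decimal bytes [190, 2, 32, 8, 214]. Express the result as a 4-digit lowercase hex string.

Key "w6c4" = 77 36 63 34 is 4 bytes ≤ B = 7; zero-pad to 7 bytes: K' = 77 36 63 34 00 00 00.
K' ⊕ ipad = 41 00 55 02 36 36 36.  K' ⊕ opad = 2b 6a 3f 68 5c 5c 5c.
Inner input = (K'⊕ipad) ∥ m = 41 00 55 02 36 36 36 ∥ be 02 20 08 d6.
Inner hash: even-index sum = 268 mod 256 = 12; odd-index sum = 492 mod 256 = 236 → 0c ec.
Outer input = (K'⊕opad) ∥ inner = 2b 6a 3f 68 5c 5c 5c ∥ 0c ec.
Outer hash (tag): even-index sum = 526 mod 256 = 14; odd-index sum = 314 mod 256 = 58 → 0e 3a.

0e3a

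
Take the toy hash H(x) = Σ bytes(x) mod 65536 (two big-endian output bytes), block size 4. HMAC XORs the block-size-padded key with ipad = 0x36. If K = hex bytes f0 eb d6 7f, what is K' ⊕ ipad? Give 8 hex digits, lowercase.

Key hex bytes f0 eb d6 7f is exactly B = 4 bytes: K' = f0 eb d6 7f.
XOR each byte with 0x36: f0⊕36=c6, eb⊕36=dd, d6⊕36=e0, 7f⊕36=49.

c6dde049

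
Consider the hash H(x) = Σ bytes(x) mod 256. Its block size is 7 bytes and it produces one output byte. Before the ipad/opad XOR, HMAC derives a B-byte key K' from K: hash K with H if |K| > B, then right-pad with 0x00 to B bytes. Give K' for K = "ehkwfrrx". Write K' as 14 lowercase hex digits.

71000000000000

|K| = 8 > B = 7, so first hash the key.
H(K): sum = 101+104+107+119+102+114+114+120 = 881; mod 256 = 113 → 71.
Zero-pad H(K) = 71 to 7 bytes: K' = 71 00 00 00 00 00 00.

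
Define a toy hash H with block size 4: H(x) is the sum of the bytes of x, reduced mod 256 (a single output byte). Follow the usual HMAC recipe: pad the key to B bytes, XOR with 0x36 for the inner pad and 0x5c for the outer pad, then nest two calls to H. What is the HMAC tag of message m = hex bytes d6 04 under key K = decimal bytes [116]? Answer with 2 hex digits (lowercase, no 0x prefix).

Key decimal bytes [116] = 74 is 1 byte ≤ B = 4; zero-pad to 4 bytes: K' = 74 00 00 00.
K' ⊕ ipad = 42 36 36 36.  K' ⊕ opad = 28 5c 5c 5c.
Inner input = (K'⊕ipad) ∥ m = 42 36 36 36 ∥ d6 04.
Inner hash: sum = 66+54+54+54+214+4 = 446; mod 256 = 190 → be.
Outer input = (K'⊕opad) ∥ inner = 28 5c 5c 5c ∥ be.
Outer hash (tag): sum = 40+92+92+92+190 = 506; mod 256 = 250 → fa.

fa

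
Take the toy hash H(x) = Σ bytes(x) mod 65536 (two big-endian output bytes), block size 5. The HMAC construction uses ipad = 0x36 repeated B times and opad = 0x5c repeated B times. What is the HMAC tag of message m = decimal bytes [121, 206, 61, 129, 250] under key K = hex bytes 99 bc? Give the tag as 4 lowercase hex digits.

0397

Key hex bytes 99 bc is 2 bytes ≤ B = 5; zero-pad to 5 bytes: K' = 99 bc 00 00 00.
K' ⊕ ipad = af 8a 36 36 36.  K' ⊕ opad = c5 e0 5c 5c 5c.
Inner input = (K'⊕ipad) ∥ m = af 8a 36 36 36 ∥ 79 ce 3d 81 fa.
Inner hash: sum = 175+138+54+54+54+121+206+61+129+250 = 1242 → 04 da.
Outer input = (K'⊕opad) ∥ inner = c5 e0 5c 5c 5c ∥ 04 da.
Outer hash (tag): sum = 197+224+92+92+92+4+218 = 919 → 03 97.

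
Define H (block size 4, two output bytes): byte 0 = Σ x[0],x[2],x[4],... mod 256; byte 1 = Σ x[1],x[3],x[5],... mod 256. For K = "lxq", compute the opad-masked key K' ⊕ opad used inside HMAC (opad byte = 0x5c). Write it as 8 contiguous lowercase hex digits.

Key "lxq" = 6c 78 71 is 3 bytes ≤ B = 4; zero-pad to 4 bytes: K' = 6c 78 71 00.
XOR each byte with 0x5c: 6c⊕5c=30, 78⊕5c=24, 71⊕5c=2d, 00⊕5c=5c.

30242d5c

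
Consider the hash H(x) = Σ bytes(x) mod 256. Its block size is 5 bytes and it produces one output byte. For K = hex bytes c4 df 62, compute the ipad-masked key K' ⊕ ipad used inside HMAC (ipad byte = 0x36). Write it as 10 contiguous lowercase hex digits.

Key hex bytes c4 df 62 is 3 bytes ≤ B = 5; zero-pad to 5 bytes: K' = c4 df 62 00 00.
XOR each byte with 0x36: c4⊕36=f2, df⊕36=e9, 62⊕36=54, 00⊕36=36, 00⊕36=36.

f2e9543636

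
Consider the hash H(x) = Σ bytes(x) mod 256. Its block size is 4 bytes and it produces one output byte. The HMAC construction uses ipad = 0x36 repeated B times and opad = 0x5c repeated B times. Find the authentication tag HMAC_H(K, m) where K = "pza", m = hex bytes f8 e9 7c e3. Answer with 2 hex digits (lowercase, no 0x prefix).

Key "pza" = 70 7a 61 is 3 bytes ≤ B = 4; zero-pad to 4 bytes: K' = 70 7a 61 00.
K' ⊕ ipad = 46 4c 57 36.  K' ⊕ opad = 2c 26 3d 5c.
Inner input = (K'⊕ipad) ∥ m = 46 4c 57 36 ∥ f8 e9 7c e3.
Inner hash: sum = 70+76+87+54+248+233+124+227 = 1119; mod 256 = 95 → 5f.
Outer input = (K'⊕opad) ∥ inner = 2c 26 3d 5c ∥ 5f.
Outer hash (tag): sum = 44+38+61+92+95 = 330; mod 256 = 74 → 4a.

4a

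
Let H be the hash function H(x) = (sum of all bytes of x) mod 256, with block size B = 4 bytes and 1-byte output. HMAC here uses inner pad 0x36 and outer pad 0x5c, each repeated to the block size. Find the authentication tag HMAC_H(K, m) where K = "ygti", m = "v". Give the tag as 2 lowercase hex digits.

74

Key "ygti" = 79 67 74 69 is exactly B = 4 bytes: K' = 79 67 74 69.
K' ⊕ ipad = 4f 51 42 5f.  K' ⊕ opad = 25 3b 28 35.
Inner input = (K'⊕ipad) ∥ m = 4f 51 42 5f ∥ 76.
Inner hash: sum = 79+81+66+95+118 = 439; mod 256 = 183 → b7.
Outer input = (K'⊕opad) ∥ inner = 25 3b 28 35 ∥ b7.
Outer hash (tag): sum = 37+59+40+53+183 = 372; mod 256 = 116 → 74.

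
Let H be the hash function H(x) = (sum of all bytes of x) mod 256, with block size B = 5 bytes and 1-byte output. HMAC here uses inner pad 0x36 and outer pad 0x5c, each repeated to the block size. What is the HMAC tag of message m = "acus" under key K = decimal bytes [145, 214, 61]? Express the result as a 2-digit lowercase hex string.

1a

Key decimal bytes [145, 214, 61] = 91 d6 3d is 3 bytes ≤ B = 5; zero-pad to 5 bytes: K' = 91 d6 3d 00 00.
K' ⊕ ipad = a7 e0 0b 36 36.  K' ⊕ opad = cd 8a 61 5c 5c.
Inner input = (K'⊕ipad) ∥ m = a7 e0 0b 36 36 ∥ 61 63 75 73.
Inner hash: sum = 167+224+11+54+54+97+99+117+115 = 938; mod 256 = 170 → aa.
Outer input = (K'⊕opad) ∥ inner = cd 8a 61 5c 5c ∥ aa.
Outer hash (tag): sum = 205+138+97+92+92+170 = 794; mod 256 = 26 → 1a.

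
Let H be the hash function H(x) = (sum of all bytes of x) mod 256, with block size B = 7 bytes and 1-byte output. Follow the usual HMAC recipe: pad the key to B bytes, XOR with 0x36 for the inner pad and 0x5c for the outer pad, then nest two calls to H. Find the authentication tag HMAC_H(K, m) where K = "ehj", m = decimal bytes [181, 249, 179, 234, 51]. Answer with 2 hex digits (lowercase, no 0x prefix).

76

Key "ehj" = 65 68 6a is 3 bytes ≤ B = 7; zero-pad to 7 bytes: K' = 65 68 6a 00 00 00 00.
K' ⊕ ipad = 53 5e 5c 36 36 36 36.  K' ⊕ opad = 39 34 36 5c 5c 5c 5c.
Inner input = (K'⊕ipad) ∥ m = 53 5e 5c 36 36 36 36 ∥ b5 f9 b3 ea 33.
Inner hash: sum = 83+94+92+54+54+54+54+181+249+179+234+51 = 1379; mod 256 = 99 → 63.
Outer input = (K'⊕opad) ∥ inner = 39 34 36 5c 5c 5c 5c ∥ 63.
Outer hash (tag): sum = 57+52+54+92+92+92+92+99 = 630; mod 256 = 118 → 76.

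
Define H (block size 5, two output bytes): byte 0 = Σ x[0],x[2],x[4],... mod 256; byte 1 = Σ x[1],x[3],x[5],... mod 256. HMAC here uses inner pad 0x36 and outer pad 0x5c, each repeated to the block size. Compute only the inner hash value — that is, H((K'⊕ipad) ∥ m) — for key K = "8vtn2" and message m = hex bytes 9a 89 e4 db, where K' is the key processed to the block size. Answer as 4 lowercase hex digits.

Key "8vtn2" = 38 76 74 6e 32 is exactly B = 5 bytes: K' = 38 76 74 6e 32.
K' ⊕ ipad = 0e 40 42 58 04.
Inner input = 0e 40 42 58 04 ∥ 9a 89 e4 db.
Inner hash: even-index sum = 440 mod 256 = 184; odd-index sum = 534 mod 256 = 22 → b8 16.

b816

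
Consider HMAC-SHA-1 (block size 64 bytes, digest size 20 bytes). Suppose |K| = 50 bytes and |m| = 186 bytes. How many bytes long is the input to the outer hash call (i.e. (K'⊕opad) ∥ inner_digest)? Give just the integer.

84

Key is 50 ≤ 64 bytes, zero-padded: |K'| = 64.
Outer input = (K'⊕opad) ∥ H(inner) → 64 + 20 = 84 bytes.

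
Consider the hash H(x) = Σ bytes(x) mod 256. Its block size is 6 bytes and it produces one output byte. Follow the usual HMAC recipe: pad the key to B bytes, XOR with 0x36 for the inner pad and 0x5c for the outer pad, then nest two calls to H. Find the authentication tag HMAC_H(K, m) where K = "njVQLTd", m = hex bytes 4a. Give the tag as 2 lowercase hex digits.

Key "njVQLTd" = 6e 6a 56 51 4c 54 64 is 7 bytes > B = 6, so hash it first: H(key) = 83, then zero-pad to 6 bytes: K' = 83 00 00 00 00 00.
K' ⊕ ipad = b5 36 36 36 36 36.  K' ⊕ opad = df 5c 5c 5c 5c 5c.
Inner input = (K'⊕ipad) ∥ m = b5 36 36 36 36 36 ∥ 4a.
Inner hash: sum = 181+54+54+54+54+54+74 = 525; mod 256 = 13 → 0d.
Outer input = (K'⊕opad) ∥ inner = df 5c 5c 5c 5c 5c ∥ 0d.
Outer hash (tag): sum = 223+92+92+92+92+92+13 = 696; mod 256 = 184 → b8.

b8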